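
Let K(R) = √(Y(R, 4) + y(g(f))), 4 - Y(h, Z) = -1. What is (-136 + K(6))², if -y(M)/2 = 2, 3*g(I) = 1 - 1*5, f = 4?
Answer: 18225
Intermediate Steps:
Y(h, Z) = 5 (Y(h, Z) = 4 - 1*(-1) = 4 + 1 = 5)
g(I) = -4/3 (g(I) = (1 - 1*5)/3 = (1 - 5)/3 = (⅓)*(-4) = -4/3)
y(M) = -4 (y(M) = -2*2 = -4)
K(R) = 1 (K(R) = √(5 - 4) = √1 = 1)
(-136 + K(6))² = (-136 + 1)² = (-135)² = 18225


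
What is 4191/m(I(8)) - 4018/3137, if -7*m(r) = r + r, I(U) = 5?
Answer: -92070349/31370 ≈ -2935.0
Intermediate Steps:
m(r) = -2*r/7 (m(r) = -(r + r)/7 = -2*r/7)
4191/m(I(8)) - 4018/3137 = 4191/((-2/7*5)) - 4018/3137 = 4191/(-10/7) - 4018*1/3137 = 4191*(-7/10) - 4018/3137 = -29337/10 - 4018/3137 = -92070349/31370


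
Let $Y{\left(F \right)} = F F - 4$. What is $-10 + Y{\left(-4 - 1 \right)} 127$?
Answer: $2657$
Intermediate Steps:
$Y{\left(F \right)} = -4 + F^{2}$ ($Y{\left(F \right)} = F^{2} - 4 = -4 + F^{2}$)
$-10 + Y{\left(-4 - 1 \right)} 127 = -10 + \left(-4 + \left(-4 - 1\right)^{2}\right) 127 = -10 + \left(-4 + \left(-5\right)^{2}\right) 127 = -10 + \left(-4 + 25\right) 127 = -10 + 21 \cdot 127 = -10 + 2667 = 2657$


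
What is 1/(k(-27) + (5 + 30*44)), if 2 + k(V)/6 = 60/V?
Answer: 3/3899 ≈ 0.00076943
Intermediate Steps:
k(V) = -12 + 360/V (k(V) = -12 + 6*(60/V) = -12 + 360/V)
1/(k(-27) + (5 + 30*44)) = 1/((-12 + 360/(-27)) + (5 + 30*44)) = 1/((-12 + 360*(-1/27)) + (5 + 1320)) = 1/((-12 - 40/3) + 1325) = 1/(-76/3 + 1325) = 1/(3899/3) = 3/3899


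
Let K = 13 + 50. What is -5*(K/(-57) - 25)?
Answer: 2480/19 ≈ 130.53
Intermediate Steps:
K = 63
-5*(K/(-57) - 25) = -5*(63/(-57) - 25) = -5*(63*(-1/57) - 25) = -5*(-21/19 - 25) = -5*(-496/19) = 2480/19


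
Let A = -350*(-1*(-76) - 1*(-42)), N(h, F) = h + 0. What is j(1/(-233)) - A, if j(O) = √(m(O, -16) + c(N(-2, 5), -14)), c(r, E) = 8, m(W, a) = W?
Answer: 41300 + 9*√5359/233 ≈ 41303.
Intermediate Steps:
N(h, F) = h
A = -41300 (A = -350*(76 + 42) = -350*118 = -41300)
j(O) = √(8 + O) (j(O) = √(O + 8) = √(8 + O))
j(1/(-233)) - A = √(8 + 1/(-233)) - 1*(-41300) = √(8 - 1/233) + 41300 = √(1863/233) + 41300 = 9*√5359/233 + 41300 = 41300 + 9*√5359/233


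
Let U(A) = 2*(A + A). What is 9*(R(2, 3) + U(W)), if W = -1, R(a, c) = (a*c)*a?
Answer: 72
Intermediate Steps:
R(a, c) = c*a²
U(A) = 4*A (U(A) = 2*(2*A) = 4*A)
9*(R(2, 3) + U(W)) = 9*(3*2² + 4*(-1)) = 9*(3*4 - 4) = 9*(12 - 4) = 9*8 = 72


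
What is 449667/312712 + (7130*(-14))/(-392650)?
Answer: 20777665939/12278636680 ≈ 1.6922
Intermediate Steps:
449667/312712 + (7130*(-14))/(-392650) = 449667*(1/312712) - 99820*(-1/392650) = 449667/312712 + 9982/39265 = 20777665939/12278636680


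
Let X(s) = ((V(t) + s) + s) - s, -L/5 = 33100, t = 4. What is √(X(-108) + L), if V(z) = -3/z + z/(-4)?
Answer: I*√662439/2 ≈ 406.95*I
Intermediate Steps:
L = -165500 (L = -5*33100 = -165500)
V(z) = -3/z - z/4 (V(z) = -3/z + z*(-¼) = -3/z - z/4)
X(s) = -7/4 + s (X(s) = (((-3/4 - ¼*4) + s) + s) - s = (((-3*¼ - 1) + s) + s) - s = (((-¾ - 1) + s) + s) - s = ((-7/4 + s) + s) - s = (-7/4 + 2*s) - s = -7/4 + s)
√(X(-108) + L) = √((-7/4 - 108) - 165500) = √(-439/4 - 165500) = √(-662439/4) = I*√662439/2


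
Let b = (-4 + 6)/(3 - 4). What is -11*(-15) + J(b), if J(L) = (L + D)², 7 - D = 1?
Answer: 181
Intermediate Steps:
D = 6 (D = 7 - 1*1 = 7 - 1 = 6)
b = -2 (b = 2/(-1) = 2*(-1) = -2)
J(L) = (6 + L)² (J(L) = (L + 6)² = (6 + L)²)
-11*(-15) + J(b) = -11*(-15) + (6 - 2)² = 165 + 4² = 165 + 16 = 181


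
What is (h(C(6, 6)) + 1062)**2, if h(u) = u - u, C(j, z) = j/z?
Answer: 1127844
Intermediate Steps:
h(u) = 0
(h(C(6, 6)) + 1062)**2 = (0 + 1062)**2 = 1062**2 = 1127844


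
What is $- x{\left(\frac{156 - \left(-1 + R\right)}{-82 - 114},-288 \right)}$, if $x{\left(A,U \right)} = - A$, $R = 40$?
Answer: $- \frac{117}{196} \approx -0.59694$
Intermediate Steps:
$- x{\left(\frac{156 - \left(-1 + R\right)}{-82 - 114},-288 \right)} = - \left(-1\right) \frac{156 + \left(1 - 40\right)}{-82 - 114} = - \left(-1\right) \frac{156 + \left(1 - 40\right)}{-196} = - \left(-1\right) \left(156 - 39\right) \left(- \frac{1}{196}\right) = - \left(-1\right) 117 \left(- \frac{1}{196}\right) = - \frac{\left(-1\right) \left(-117\right)}{196} = \left(-1\right) \frac{117}{196} = - \frac{117}{196}$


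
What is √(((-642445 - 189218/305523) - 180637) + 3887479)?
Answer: √31782660654545111/101841 ≈ 1750.5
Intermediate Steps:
√(((-642445 - 189218/305523) - 180637) + 3887479) = √((-196281912953/305523 - 180637) + 3887479) = √(-251470671104/305523 + 3887479) = √(936243575413/305523) = √31782660654545111/101841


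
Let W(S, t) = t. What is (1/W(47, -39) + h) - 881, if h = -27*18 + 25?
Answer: -52339/39 ≈ -1342.0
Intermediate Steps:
h = -461 (h = -486 + 25 = -461)
(1/W(47, -39) + h) - 881 = (1/(-39) - 461) - 881 = (-1/39 - 461) - 881 = -17980/39 - 881 = -52339/39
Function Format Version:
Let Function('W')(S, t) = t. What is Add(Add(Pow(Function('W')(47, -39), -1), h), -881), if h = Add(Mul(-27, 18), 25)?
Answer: Rational(-52339, 39) ≈ -1342.0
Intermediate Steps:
h = -461 (h = Add(-486, 25) = -461)
Add(Add(Pow(Function('W')(47, -39), -1), h), -881) = Add(Add(Pow(-39, -1), -461), -881) = Add(Add(Rational(-1, 39), -461), -881) = Add(Rational(-17980, 39), -881) = Rational(-52339, 39)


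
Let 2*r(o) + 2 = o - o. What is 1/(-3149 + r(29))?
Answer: -1/3150 ≈ -0.00031746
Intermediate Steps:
r(o) = -1 (r(o) = -1 + (o - o)/2 = -1 + (1/2)*0 = -1 + 0 = -1)
1/(-3149 + r(29)) = 1/(-3149 - 1) = 1/(-3150) = -1/3150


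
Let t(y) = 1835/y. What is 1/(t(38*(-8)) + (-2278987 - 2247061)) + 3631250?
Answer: 4996311050543446/1375920427 ≈ 3.6312e+6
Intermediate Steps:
1/(t(38*(-8)) + (-2278987 - 2247061)) + 3631250 = 1/(1835/((38*(-8))) + (-2278987 - 2247061)) + 3631250 = 1/(1835/(-304) - 4526048) + 3631250 = 1/(1835*(-1/304) - 4526048) + 3631250 = 1/(-1835/304 - 4526048) + 3631250 = 1/(-1375920427/304) + 3631250 = -304/1375920427 + 3631250 = 4996311050543446/1375920427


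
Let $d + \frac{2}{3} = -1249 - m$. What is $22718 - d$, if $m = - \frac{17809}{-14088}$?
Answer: $\frac{112558099}{4696} \approx 23969.0$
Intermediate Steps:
$m = \frac{17809}{14088}$ ($m = \left(-17809\right) \left(- \frac{1}{14088}\right) = \frac{17809}{14088} \approx 1.2641$)
$d = - \frac{5874371}{4696}$ ($d = - \frac{2}{3} - \frac{17613721}{14088} = - \frac{5874371}{4696} \approx -1250.9$)
$22718 - d = 22718 - - \frac{5874371}{4696} = 22718 + \frac{5874371}{4696} = \frac{112558099}{4696}$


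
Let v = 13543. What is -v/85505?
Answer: -13543/85505 ≈ -0.15839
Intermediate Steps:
-v/85505 = -1*13543/85505 = -13543*1/85505 = -13543/85505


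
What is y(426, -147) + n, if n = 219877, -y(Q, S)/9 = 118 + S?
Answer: 220138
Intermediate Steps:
y(Q, S) = -1062 - 9*S (y(Q, S) = -9*(118 + S) = -1062 - 9*S)
y(426, -147) + n = (-1062 - 9*(-147)) + 219877 = (-1062 + 1323) + 219877 = 261 + 219877 = 220138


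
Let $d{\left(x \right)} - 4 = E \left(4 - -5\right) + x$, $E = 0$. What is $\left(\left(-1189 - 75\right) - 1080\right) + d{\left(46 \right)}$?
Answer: $-2294$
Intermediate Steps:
$d{\left(x \right)} = 4 + x$ ($d{\left(x \right)} = 4 + \left(0 \left(4 - -5\right) + x\right) = 4 + \left(0 \left(4 + 5\right) + x\right) = 4 + \left(0 \cdot 9 + x\right) = 4 + \left(0 + x\right) = 4 + x$)
$\left(\left(-1189 - 75\right) - 1080\right) + d{\left(46 \right)} = \left(\left(-1189 - 75\right) - 1080\right) + \left(4 + 46\right) = \left(\left(-1189 - 75\right) - 1080\right) + 50 = \left(-1264 - 1080\right) + 50 = -2344 + 50 = -2294$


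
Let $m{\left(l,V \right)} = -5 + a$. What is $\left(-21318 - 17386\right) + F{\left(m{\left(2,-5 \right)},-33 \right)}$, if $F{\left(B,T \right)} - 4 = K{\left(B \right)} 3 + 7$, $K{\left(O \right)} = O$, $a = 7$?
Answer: $-38687$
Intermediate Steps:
$m{\left(l,V \right)} = 2$ ($m{\left(l,V \right)} = -5 + 7 = 2$)
$F{\left(B,T \right)} = 11 + 3 B$ ($F{\left(B,T \right)} = 4 + \left(B 3 + 7\right) = 4 + \left(3 B + 7\right) = 4 + \left(7 + 3 B\right) = 11 + 3 B$)
$\left(-21318 - 17386\right) + F{\left(m{\left(2,-5 \right)},-33 \right)} = \left(-21318 - 17386\right) + \left(11 + 3 \cdot 2\right) = -38704 + \left(11 + 6\right) = -38704 + 17 = -38687$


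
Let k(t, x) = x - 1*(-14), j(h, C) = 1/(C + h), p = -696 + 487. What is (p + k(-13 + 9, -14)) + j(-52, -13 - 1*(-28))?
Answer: -7734/37 ≈ -209.03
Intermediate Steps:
p = -209
k(t, x) = 14 + x (k(t, x) = x + 14 = 14 + x)
(p + k(-13 + 9, -14)) + j(-52, -13 - 1*(-28)) = (-209 + (14 - 14)) + 1/((-13 - 1*(-28)) - 52) = (-209 + 0) + 1/((-13 + 28) - 52) = -209 + 1/(15 - 52) = -209 + 1/(-37) = -209 - 1/37 = -7734/37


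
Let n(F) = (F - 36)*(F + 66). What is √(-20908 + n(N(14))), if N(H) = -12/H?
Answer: 2*I*√285535/7 ≈ 152.67*I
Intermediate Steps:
n(F) = (-36 + F)*(66 + F)
√(-20908 + n(N(14))) = √(-20908 + (-2376 + (-12/14)² + 30*(-12/14))) = √(-20908 + (-2376 + (-12*1/14)² + 30*(-12*1/14))) = √(-20908 + (-2376 + (-6/7)² + 30*(-6/7))) = √(-20908 + (-2376 + 36/49 - 180/7)) = √(-20908 - 117648/49) = √(-1142140/49) = 2*I*√285535/7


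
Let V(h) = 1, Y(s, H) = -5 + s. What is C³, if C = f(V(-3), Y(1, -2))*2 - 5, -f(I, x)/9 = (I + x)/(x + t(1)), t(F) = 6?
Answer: 10648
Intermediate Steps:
f(I, x) = -9*(I + x)/(6 + x) (f(I, x) = -9*(I + x)/(x + 6) = -9*(I + x)/(6 + x))
C = 22 (C = (9*(-1*1 - (-5 + 1))/(6 + (-5 + 1)))*2 - 5 = (9*(-1 - 1*(-4))/(6 - 4))*2 - 5 = (9*(-1 + 4)/2)*2 - 5 = (9*(½)*3)*2 - 5 = (27/2)*2 - 5 = 27 - 5 = 22)
C³ = 22³ = 10648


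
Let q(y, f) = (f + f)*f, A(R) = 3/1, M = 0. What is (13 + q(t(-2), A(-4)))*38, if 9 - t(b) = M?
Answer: 1178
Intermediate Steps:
t(b) = 9 (t(b) = 9 - 1*0 = 9 + 0 = 9)
A(R) = 3 (A(R) = 3*1 = 3)
q(y, f) = 2*f**2 (q(y, f) = (2*f)*f = 2*f**2)
(13 + q(t(-2), A(-4)))*38 = (13 + 2*3**2)*38 = (13 + 2*9)*38 = (13 + 18)*38 = 31*38 = 1178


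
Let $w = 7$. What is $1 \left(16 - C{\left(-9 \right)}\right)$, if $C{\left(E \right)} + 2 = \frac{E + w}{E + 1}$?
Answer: $\frac{71}{4} \approx 17.75$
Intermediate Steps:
$C{\left(E \right)} = -2 + \frac{7 + E}{1 + E}$ ($C{\left(E \right)} = -2 + \frac{E + 7}{E + 1} = -2 + \frac{7 + E}{1 + E}$)
$1 \left(16 - C{\left(-9 \right)}\right) = 1 \left(16 - \frac{5 - -9}{1 - 9}\right) = 1 \left(16 - \frac{5 + 9}{-8}\right) = 1 \left(16 - \left(- \frac{1}{8}\right) 14\right) = 1 \left(16 - - \frac{7}{4}\right) = 1 \left(16 + \frac{7}{4}\right) = 1 \cdot \frac{71}{4} = \frac{71}{4}$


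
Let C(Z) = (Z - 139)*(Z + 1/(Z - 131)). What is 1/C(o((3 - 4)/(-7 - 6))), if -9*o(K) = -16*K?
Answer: -209592279/3757719889 ≈ -0.055776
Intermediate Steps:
o(K) = 16*K/9 (o(K) = -(-16)*K/9 = 16*K/9)
C(Z) = (-139 + Z)*(Z + 1/(-131 + Z))
1/C(o((3 - 4)/(-7 - 6))) = 1/((-139 + (16*((3 - 4)/(-7 - 6))/9)**3 - 270*256*(3 - 4)**2/(81*(-7 - 6)**2) + 18210*(16*((3 - 4)/(-7 - 6))/9))/(-131 + 16*((3 - 4)/(-7 - 6))/9)) = 1/((-139 + (16*(-1/(-13))/9)**3 - 270*(16*(-1/(-13))/9)**2 + 18210*(16*(-1/(-13))/9))/(-131 + 16*(-1/(-13))/9)) = 1/((-139 + (16*(-1*(-1/13))/9)**3 - 270*(16*(-1*(-1/13))/9)**2 + 18210*(16*(-1*(-1/13))/9))/(-131 + 16*(-1*(-1/13))/9)) = 1/((-139 + ((16/9)*(1/13))**3 - 270*((16/9)*(1/13))**2 + 18210*((16/9)*(1/13)))/(-131 + (16/9)*(1/13))) = 1/((-139 + (16/117)**3 - 270*(16/117)**2 + 18210*(16/117))/(-131 + 16/117)) = 1/((-139 + 4096/1601613 - 270*256/13689 + 97120/39)/(-15311/117)) = 1/(-117*(-139 + 4096/1601613 - 2560/507 + 97120/39)/15311) = 1/(-117/15311*3757719889/1601613) = 1/(-3757719889/209592279) = -209592279/3757719889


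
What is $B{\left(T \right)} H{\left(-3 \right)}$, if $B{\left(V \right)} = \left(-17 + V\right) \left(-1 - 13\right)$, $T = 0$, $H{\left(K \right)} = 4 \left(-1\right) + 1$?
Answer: $-714$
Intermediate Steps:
$H{\left(K \right)} = -3$ ($H{\left(K \right)} = -4 + 1 = -3$)
$B{\left(V \right)} = 238 - 14 V$ ($B{\left(V \right)} = \left(-17 + V\right) \left(-14\right) = 238 - 14 V$)
$B{\left(T \right)} H{\left(-3 \right)} = \left(238 - 0\right) \left(-3\right) = \left(238 + 0\right) \left(-3\right) = 238 \left(-3\right) = -714$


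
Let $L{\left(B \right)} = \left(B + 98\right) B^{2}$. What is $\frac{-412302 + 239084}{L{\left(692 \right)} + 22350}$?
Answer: $- \frac{86609}{189162455} \approx -0.00045785$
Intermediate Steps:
$L{\left(B \right)} = B^{2} \left(98 + B\right)$ ($L{\left(B \right)} = \left(98 + B\right) B^{2} = B^{2} \left(98 + B\right)$)
$\frac{-412302 + 239084}{L{\left(692 \right)} + 22350} = \frac{-412302 + 239084}{692^{2} \left(98 + 692\right) + 22350} = - \frac{173218}{478864 \cdot 790 + 22350} = - \frac{173218}{378302560 + 22350} = - \frac{173218}{378324910} = \left(-173218\right) \frac{1}{378324910} = - \frac{86609}{189162455}$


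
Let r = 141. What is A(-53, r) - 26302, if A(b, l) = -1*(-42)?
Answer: -26260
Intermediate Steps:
A(b, l) = 42
A(-53, r) - 26302 = 42 - 26302 = -26260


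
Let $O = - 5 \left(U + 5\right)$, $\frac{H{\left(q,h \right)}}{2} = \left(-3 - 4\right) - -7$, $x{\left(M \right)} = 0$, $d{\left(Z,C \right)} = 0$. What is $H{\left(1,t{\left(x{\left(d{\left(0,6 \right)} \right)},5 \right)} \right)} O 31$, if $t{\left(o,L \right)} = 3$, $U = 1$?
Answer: $0$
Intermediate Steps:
$H{\left(q,h \right)} = 0$ ($H{\left(q,h \right)} = 2 \left(\left(-3 - 4\right) - -7\right) = 2 \left(\left(-3 - 4\right) + 7\right) = 2 \left(-7 + 7\right) = 2 \cdot 0 = 0$)
$O = -30$ ($O = - 5 \left(1 + 5\right) = \left(-5\right) 6 = -30$)
$H{\left(1,t{\left(x{\left(d{\left(0,6 \right)} \right)},5 \right)} \right)} O 31 = 0 \left(-30\right) 31 = 0 \cdot 31 = 0$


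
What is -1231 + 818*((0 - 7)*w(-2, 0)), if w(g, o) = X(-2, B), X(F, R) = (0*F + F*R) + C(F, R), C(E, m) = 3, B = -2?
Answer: -41313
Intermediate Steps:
X(F, R) = 3 + F*R (X(F, R) = (0*F + F*R) + 3 = (0 + F*R) + 3 = F*R + 3 = 3 + F*R)
w(g, o) = 7 (w(g, o) = 3 - 2*(-2) = 3 + 4 = 7)
-1231 + 818*((0 - 7)*w(-2, 0)) = -1231 + 818*((0 - 7)*7) = -1231 + 818*(-7*7) = -1231 + 818*(-49) = -1231 - 40082 = -41313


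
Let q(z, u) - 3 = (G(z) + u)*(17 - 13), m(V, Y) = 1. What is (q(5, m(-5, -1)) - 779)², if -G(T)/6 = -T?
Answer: 425104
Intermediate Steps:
G(T) = 6*T (G(T) = -(-6)*T = 6*T)
q(z, u) = 3 + 4*u + 24*z (q(z, u) = 3 + (6*z + u)*(17 - 13) = 3 + (u + 6*z)*4 = 3 + (4*u + 24*z) = 3 + 4*u + 24*z)
(q(5, m(-5, -1)) - 779)² = ((3 + 4*1 + 24*5) - 779)² = ((3 + 4 + 120) - 779)² = (127 - 779)² = (-652)² = 425104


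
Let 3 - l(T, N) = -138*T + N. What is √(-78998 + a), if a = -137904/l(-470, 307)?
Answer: I*√20965245357122/16291 ≈ 281.06*I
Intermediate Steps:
l(T, N) = 3 - N + 138*T (l(T, N) = 3 - (-138*T + N) = 3 - (N - 138*T) = 3 + (-N + 138*T) = 3 - N + 138*T)
a = 34476/16291 (a = -137904/(3 - 1*307 + 138*(-470)) = -137904/(3 - 307 - 64860) = -137904/(-65164) = -137904*(-1/65164) = 34476/16291 ≈ 2.1163)
√(-78998 + a) = √(-78998 + 34476/16291) = √(-1286921942/16291) = I*√20965245357122/16291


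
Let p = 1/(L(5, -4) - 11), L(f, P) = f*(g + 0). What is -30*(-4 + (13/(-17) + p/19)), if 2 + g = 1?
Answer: 369615/2584 ≈ 143.04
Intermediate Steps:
g = -1 (g = -2 + 1 = -1)
L(f, P) = -f (L(f, P) = f*(-1 + 0) = f*(-1) = -f)
p = -1/16 (p = 1/(-1*5 - 11) = 1/(-5 - 11) = 1/(-16) = -1/16 ≈ -0.062500)
-30*(-4 + (13/(-17) + p/19)) = -30*(-4 + (13/(-17) - 1/16/19)) = -30*(-4 + (13*(-1/17) - 1/16*1/19)) = -30*(-4 + (-13/17 - 1/304)) = -30*(-4 - 3969/5168) = -30*(-24641/5168) = 369615/2584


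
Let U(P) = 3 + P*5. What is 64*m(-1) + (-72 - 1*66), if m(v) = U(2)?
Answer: 694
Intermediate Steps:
U(P) = 3 + 5*P
m(v) = 13 (m(v) = 3 + 5*2 = 3 + 10 = 13)
64*m(-1) + (-72 - 1*66) = 64*13 + (-72 - 1*66) = 832 + (-72 - 66) = 832 - 138 = 694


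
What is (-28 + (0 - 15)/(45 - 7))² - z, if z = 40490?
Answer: -57303319/1444 ≈ -39684.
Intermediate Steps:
(-28 + (0 - 15)/(45 - 7))² - z = (-28 + (0 - 15)/(45 - 7))² - 1*40490 = (-28 - 15/38)² - 40490 = (-1079/38)² - 40490 = 1164241/1444 - 40490 = -57303319/1444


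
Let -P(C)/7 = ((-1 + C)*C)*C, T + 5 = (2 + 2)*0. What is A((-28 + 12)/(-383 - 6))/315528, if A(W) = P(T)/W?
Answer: 68075/841408 ≈ 0.080906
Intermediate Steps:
T = -5 (T = -5 + (2 + 2)*0 = -5 + 4*0 = -5 + 0 = -5)
P(C) = -7*C**2*(-1 + C) (P(C) = -7*(-1 + C)*C*C = -7*C*(-1 + C)*C = -7*C**2*(-1 + C))
A(W) = 1050/W (A(W) = (7*(-5)**2*(1 - 1*(-5)))/W = (7*25*(1 + 5))/W = (7*25*6)/W = 1050/W)
A((-28 + 12)/(-383 - 6))/315528 = (1050/(((-28 + 12)/(-383 - 6))))/315528 = (1050/((-16/(-389))))*(1/315528) = (1050/((-16*(-1/389))))*(1/315528) = (1050/(16/389))*(1/315528) = (1050*(389/16))*(1/315528) = (204225/8)*(1/315528) = 68075/841408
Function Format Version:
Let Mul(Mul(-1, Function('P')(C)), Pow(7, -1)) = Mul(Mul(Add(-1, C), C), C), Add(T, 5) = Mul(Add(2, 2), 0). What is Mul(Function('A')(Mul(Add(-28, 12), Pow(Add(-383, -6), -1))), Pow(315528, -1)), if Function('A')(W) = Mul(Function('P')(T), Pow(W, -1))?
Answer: Rational(68075, 841408) ≈ 0.080906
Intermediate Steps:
T = -5 (T = Add(-5, Mul(Add(2, 2), 0)) = Add(-5, Mul(4, 0)) = Add(-5, 0) = -5)
Function('P')(C) = Mul(-7, Pow(C, 2), Add(-1, C)) (Function('P')(C) = Mul(-7, Mul(Mul(Add(-1, C), C), C)) = Mul(-7, Mul(Mul(C, Add(-1, C)), C)) = Mul(-7, Mul(Pow(C, 2), Add(-1, C))) = Mul(-7, Pow(C, 2), Add(-1, C)))
Function('A')(W) = Mul(1050, Pow(W, -1)) (Function('A')(W) = Mul(Mul(7, Pow(-5, 2), Add(1, Mul(-1, -5))), Pow(W, -1)) = Mul(Mul(7, 25, Add(1, 5)), Pow(W, -1)) = Mul(Mul(7, 25, 6), Pow(W, -1)) = Mul(1050, Pow(W, -1)))
Mul(Function('A')(Mul(Add(-28, 12), Pow(Add(-383, -6), -1))), Pow(315528, -1)) = Mul(Mul(1050, Pow(Mul(Add(-28, 12), Pow(Add(-383, -6), -1)), -1)), Pow(315528, -1)) = Mul(Mul(1050, Pow(Mul(-16, Pow(-389, -1)), -1)), Rational(1, 315528)) = Mul(Mul(1050, Pow(Mul(-16, Rational(-1, 389)), -1)), Rational(1, 315528)) = Mul(Mul(1050, Pow(Rational(16, 389), -1)), Rational(1, 315528)) = Mul(Mul(1050, Rational(389, 16)), Rational(1, 315528)) = Mul(Rational(204225, 8), Rational(1, 315528)) = Rational(68075, 841408)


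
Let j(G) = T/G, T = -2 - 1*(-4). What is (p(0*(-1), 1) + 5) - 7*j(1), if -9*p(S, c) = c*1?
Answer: -82/9 ≈ -9.1111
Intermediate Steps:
T = 2 (T = -2 + 4 = 2)
j(G) = 2/G
p(S, c) = -c/9
(p(0*(-1), 1) + 5) - 7*j(1) = (-⅑*1 + 5) - 14/1 = (-⅑ + 5) - 14 = 44/9 - 7*2 = 44/9 - 14 = -82/9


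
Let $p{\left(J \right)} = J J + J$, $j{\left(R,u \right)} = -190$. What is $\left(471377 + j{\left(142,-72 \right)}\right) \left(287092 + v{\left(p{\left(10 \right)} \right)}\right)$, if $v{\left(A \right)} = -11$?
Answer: $135268835147$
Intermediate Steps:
$p{\left(J \right)} = J + J^{2}$ ($p{\left(J \right)} = J^{2} + J = J + J^{2}$)
$\left(471377 + j{\left(142,-72 \right)}\right) \left(287092 + v{\left(p{\left(10 \right)} \right)}\right) = \left(471377 - 190\right) \left(287092 - 11\right) = 471187 \cdot 287081 = 135268835147$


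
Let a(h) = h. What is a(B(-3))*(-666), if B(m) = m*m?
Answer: -5994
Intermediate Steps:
B(m) = m**2
a(B(-3))*(-666) = (-3)**2*(-666) = 9*(-666) = -5994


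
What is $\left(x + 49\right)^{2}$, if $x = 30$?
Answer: $6241$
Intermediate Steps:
$\left(x + 49\right)^{2} = \left(30 + 49\right)^{2} = 79^{2} = 6241$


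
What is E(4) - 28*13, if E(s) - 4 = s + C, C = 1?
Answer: -355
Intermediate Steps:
E(s) = 5 + s (E(s) = 4 + (s + 1) = 4 + (1 + s) = 5 + s)
E(4) - 28*13 = (5 + 4) - 28*13 = 9 - 364 = -355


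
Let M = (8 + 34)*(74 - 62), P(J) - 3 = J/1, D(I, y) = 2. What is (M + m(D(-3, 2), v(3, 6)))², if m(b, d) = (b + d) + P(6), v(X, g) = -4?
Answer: 261121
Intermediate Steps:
P(J) = 3 + J (P(J) = 3 + J/1 = 3 + J*1 = 3 + J)
m(b, d) = 9 + b + d (m(b, d) = (b + d) + (3 + 6) = (b + d) + 9 = 9 + b + d)
M = 504 (M = 42*12 = 504)
(M + m(D(-3, 2), v(3, 6)))² = (504 + (9 + 2 - 4))² = (504 + 7)² = 511² = 261121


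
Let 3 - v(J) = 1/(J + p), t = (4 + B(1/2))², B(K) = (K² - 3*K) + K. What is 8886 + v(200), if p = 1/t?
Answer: 300590255/33816 ≈ 8889.0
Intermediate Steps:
B(K) = K² - 2*K
t = 169/16 (t = (4 + (-2 + 1/2)/2)² = (4 + (-2 + ½)/2)² = (4 + (½)*(-3/2))² = (4 - ¾)² = (13/4)² = 169/16 ≈ 10.563)
p = 16/169 (p = 1/(169/16) = 16/169 ≈ 0.094675)
v(J) = 3 - 1/(16/169 + J) (v(J) = 3 - 1/(J + 16/169) = 3 - 1/(16/169 + J))
8886 + v(200) = 8886 + (-121 + 507*200)/(16 + 169*200) = 8886 + (-121 + 101400)/(16 + 33800) = 8886 + 101279/33816 = 300590255/33816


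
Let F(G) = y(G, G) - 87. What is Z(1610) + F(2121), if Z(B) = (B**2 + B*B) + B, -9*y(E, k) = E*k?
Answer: 4685874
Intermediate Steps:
y(E, k) = -E*k/9
Z(B) = B + 2*B**2 (Z(B) = (B**2 + B**2) + B = 2*B**2 + B = B + 2*B**2)
F(G) = -87 - G**2/9 (F(G) = -G*G/9 - 87 = -G**2/9 - 87 = -87 - G**2/9)
Z(1610) + F(2121) = 1610*(1 + 2*1610) + (-87 - 1/9*2121**2) = 1610*(1 + 3220) + (-87 - 1/9*4498641) = 1610*3221 + (-87 - 499849) = 5185810 - 499936 = 4685874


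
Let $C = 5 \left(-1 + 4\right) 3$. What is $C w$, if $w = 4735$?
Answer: $213075$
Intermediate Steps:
$C = 45$ ($C = 5 \cdot 3 \cdot 3 = 15 \cdot 3 = 45$)
$C w = 45 \cdot 4735 = 213075$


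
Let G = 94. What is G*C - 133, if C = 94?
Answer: 8703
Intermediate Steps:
G*C - 133 = 94*94 - 133 = 8836 - 133 = 8703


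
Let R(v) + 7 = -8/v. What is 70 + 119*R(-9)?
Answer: -5915/9 ≈ -657.22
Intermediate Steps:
R(v) = -7 - 8/v
70 + 119*R(-9) = 70 + 119*(-7 - 8/(-9)) = 70 + 119*(-7 - 8*(-⅑)) = 70 + 119*(-7 + 8/9) = 70 + 119*(-55/9) = 70 - 6545/9 = -5915/9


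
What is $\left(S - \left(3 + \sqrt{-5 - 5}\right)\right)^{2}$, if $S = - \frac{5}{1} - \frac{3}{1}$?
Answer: $\left(11 + i \sqrt{10}\right)^{2} \approx 111.0 + 69.57 i$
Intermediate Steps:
$S = -8$ ($S = \left(-5\right) 1 - 3 = -5 - 3 = -8$)
$\left(S - \left(3 + \sqrt{-5 - 5}\right)\right)^{2} = \left(-8 - \left(3 + \sqrt{-5 - 5}\right)\right)^{2} = \left(-8 - \left(3 + \sqrt{-10}\right)\right)^{2} = \left(-8 - \left(3 + i \sqrt{10}\right)\right)^{2} = \left(-11 - i \sqrt{10}\right)^{2}$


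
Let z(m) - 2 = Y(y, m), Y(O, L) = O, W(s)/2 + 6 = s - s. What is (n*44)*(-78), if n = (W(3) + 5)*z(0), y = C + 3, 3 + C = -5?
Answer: -72072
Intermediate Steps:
W(s) = -12 (W(s) = -12 + 2*(s - s) = -12 + 2*0 = -12 + 0 = -12)
C = -8 (C = -3 - 5 = -8)
y = -5 (y = -8 + 3 = -5)
z(m) = -3 (z(m) = 2 - 5 = -3)
n = 21 (n = (-12 + 5)*(-3) = -7*(-3) = 21)
(n*44)*(-78) = (21*44)*(-78) = 924*(-78) = -72072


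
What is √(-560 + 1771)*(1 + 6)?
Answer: 7*√1211 ≈ 243.60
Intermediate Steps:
√(-560 + 1771)*(1 + 6) = √1211*7 = 7*√1211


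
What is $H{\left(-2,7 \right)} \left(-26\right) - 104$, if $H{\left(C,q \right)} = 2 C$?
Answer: $0$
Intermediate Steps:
$H{\left(-2,7 \right)} \left(-26\right) - 104 = 2 \left(-2\right) \left(-26\right) - 104 = \left(-4\right) \left(-26\right) - 104 = 104 - 104 = 0$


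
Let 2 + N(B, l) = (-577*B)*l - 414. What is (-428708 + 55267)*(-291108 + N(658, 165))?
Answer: 23503037380574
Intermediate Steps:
N(B, l) = -416 - 577*B*l (N(B, l) = -2 + ((-577*B)*l - 414) = -2 + (-577*B*l - 414) = -2 + (-414 - 577*B*l) = -416 - 577*B*l)
(-428708 + 55267)*(-291108 + N(658, 165)) = (-428708 + 55267)*(-291108 + (-416 - 577*658*165)) = -373441*(-291108 + (-416 - 62644890)) = -373441*(-291108 - 62645306) = -373441*(-62936414) = 23503037380574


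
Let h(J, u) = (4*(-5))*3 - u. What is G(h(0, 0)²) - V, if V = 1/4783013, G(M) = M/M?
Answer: 4783012/4783013 ≈ 1.0000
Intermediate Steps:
h(J, u) = -60 - u (h(J, u) = -20*3 - u = -60 - u)
G(M) = 1
V = 1/4783013 ≈ 2.0907e-7
G(h(0, 0)²) - V = 1 - 1*1/4783013 = 1 - 1/4783013 = 4783012/4783013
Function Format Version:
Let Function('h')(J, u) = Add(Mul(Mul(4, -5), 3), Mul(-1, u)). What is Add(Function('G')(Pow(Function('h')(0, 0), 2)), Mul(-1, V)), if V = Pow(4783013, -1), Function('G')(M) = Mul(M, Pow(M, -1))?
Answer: Rational(4783012, 4783013) ≈ 1.0000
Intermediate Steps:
Function('h')(J, u) = Add(-60, Mul(-1, u)) (Function('h')(J, u) = Add(Mul(-20, 3), Mul(-1, u)) = Add(-60, Mul(-1, u)))
Function('G')(M) = 1
V = Rational(1, 4783013) ≈ 2.0907e-7
Add(Function('G')(Pow(Function('h')(0, 0), 2)), Mul(-1, V)) = Add(1, Mul(-1, Rational(1, 4783013))) = Add(1, Rational(-1, 4783013)) = Rational(4783012, 4783013)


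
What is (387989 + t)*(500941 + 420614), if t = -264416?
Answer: 113879316015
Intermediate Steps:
(387989 + t)*(500941 + 420614) = (387989 - 264416)*(500941 + 420614) = 123573*921555 = 113879316015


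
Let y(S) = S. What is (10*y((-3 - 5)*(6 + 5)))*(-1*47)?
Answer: 41360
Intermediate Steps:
(10*y((-3 - 5)*(6 + 5)))*(-1*47) = (10*((-3 - 5)*(6 + 5)))*(-1*47) = (10*(-8*11))*(-47) = (10*(-88))*(-47) = -880*(-47) = 41360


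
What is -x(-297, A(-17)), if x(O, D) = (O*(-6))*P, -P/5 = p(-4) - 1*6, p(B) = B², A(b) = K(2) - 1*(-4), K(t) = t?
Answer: 89100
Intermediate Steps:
A(b) = 6 (A(b) = 2 - 1*(-4) = 2 + 4 = 6)
P = -50 (P = -5*((-4)² - 1*6) = -5*(16 - 6) = -5*10 = -50)
x(O, D) = 300*O (x(O, D) = (O*(-6))*(-50) = -6*O*(-50) = 300*O)
-x(-297, A(-17)) = -300*(-297) = -1*(-89100) = 89100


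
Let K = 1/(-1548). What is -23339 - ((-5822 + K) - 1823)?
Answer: -24294311/1548 ≈ -15694.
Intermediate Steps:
K = -1/1548 ≈ -0.00064600
-23339 - ((-5822 + K) - 1823) = -23339 - ((-5822 - 1/1548) - 1823) = -23339 - (-9012457/1548 - 1823) = -23339 - 1*(-11834461/1548) = -23339 + 11834461/1548 = -24294311/1548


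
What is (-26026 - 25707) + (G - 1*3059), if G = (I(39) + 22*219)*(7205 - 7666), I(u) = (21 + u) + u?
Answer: -2321529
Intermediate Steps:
I(u) = 21 + 2*u
G = -2266737 (G = ((21 + 2*39) + 22*219)*(7205 - 7666) = ((21 + 78) + 4818)*(-461) = (99 + 4818)*(-461) = 4917*(-461) = -2266737)
(-26026 - 25707) + (G - 1*3059) = (-26026 - 25707) + (-2266737 - 1*3059) = -51733 + (-2266737 - 3059) = -51733 - 2269796 = -2321529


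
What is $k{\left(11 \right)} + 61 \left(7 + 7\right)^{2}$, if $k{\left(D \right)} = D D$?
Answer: $12077$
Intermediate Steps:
$k{\left(D \right)} = D^{2}$
$k{\left(11 \right)} + 61 \left(7 + 7\right)^{2} = 11^{2} + 61 \left(7 + 7\right)^{2} = 121 + 61 \cdot 14^{2} = 121 + 61 \cdot 196 = 121 + 11956 = 12077$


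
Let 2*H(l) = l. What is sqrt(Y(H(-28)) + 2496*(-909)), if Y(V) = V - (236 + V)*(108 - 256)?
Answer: I*sqrt(2236022) ≈ 1495.3*I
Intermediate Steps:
H(l) = l/2
Y(V) = 34928 + 149*V (Y(V) = V - (236 + V)*(-148) = V - (-34928 - 148*V) = V + (34928 + 148*V) = 34928 + 149*V)
sqrt(Y(H(-28)) + 2496*(-909)) = sqrt((34928 + 149*((1/2)*(-28))) + 2496*(-909)) = sqrt((34928 + 149*(-14)) - 2268864) = sqrt((34928 - 2086) - 2268864) = sqrt(32842 - 2268864) = sqrt(-2236022) = I*sqrt(2236022)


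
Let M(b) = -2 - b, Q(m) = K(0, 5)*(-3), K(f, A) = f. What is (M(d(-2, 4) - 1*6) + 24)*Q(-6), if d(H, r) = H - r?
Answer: 0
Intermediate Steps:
Q(m) = 0 (Q(m) = 0*(-3) = 0)
(M(d(-2, 4) - 1*6) + 24)*Q(-6) = ((-2 - ((-2 - 1*4) - 1*6)) + 24)*0 = ((-2 - ((-2 - 4) - 6)) + 24)*0 = ((-2 - (-6 - 6)) + 24)*0 = ((-2 - 1*(-12)) + 24)*0 = ((-2 + 12) + 24)*0 = (10 + 24)*0 = 34*0 = 0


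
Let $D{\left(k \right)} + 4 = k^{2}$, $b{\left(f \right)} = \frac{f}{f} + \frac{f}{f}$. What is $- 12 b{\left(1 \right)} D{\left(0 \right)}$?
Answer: $96$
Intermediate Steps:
$b{\left(f \right)} = 2$ ($b{\left(f \right)} = 1 + 1 = 2$)
$D{\left(k \right)} = -4 + k^{2}$
$- 12 b{\left(1 \right)} D{\left(0 \right)} = \left(-12\right) 2 \left(-4 + 0^{2}\right) = - 24 \left(-4 + 0\right) = \left(-24\right) \left(-4\right) = 96$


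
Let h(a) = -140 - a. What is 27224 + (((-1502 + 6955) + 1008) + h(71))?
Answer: 33474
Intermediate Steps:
27224 + (((-1502 + 6955) + 1008) + h(71)) = 27224 + (((-1502 + 6955) + 1008) + (-140 - 1*71)) = 27224 + ((5453 + 1008) + (-140 - 71)) = 27224 + (6461 - 211) = 27224 + 6250 = 33474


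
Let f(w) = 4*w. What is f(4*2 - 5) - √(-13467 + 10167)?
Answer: 12 - 10*I*√33 ≈ 12.0 - 57.446*I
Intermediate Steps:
f(4*2 - 5) - √(-13467 + 10167) = 4*(4*2 - 5) - √(-13467 + 10167) = 4*(8 - 5) - √(-3300) = 4*3 - 10*I*√33 = 12 - 10*I*√33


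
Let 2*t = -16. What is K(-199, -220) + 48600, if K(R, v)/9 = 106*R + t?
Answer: -141318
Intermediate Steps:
t = -8 (t = (½)*(-16) = -8)
K(R, v) = -72 + 954*R (K(R, v) = 9*(106*R - 8) = 9*(-8 + 106*R) = -72 + 954*R)
K(-199, -220) + 48600 = (-72 + 954*(-199)) + 48600 = (-72 - 189846) + 48600 = -189918 + 48600 = -141318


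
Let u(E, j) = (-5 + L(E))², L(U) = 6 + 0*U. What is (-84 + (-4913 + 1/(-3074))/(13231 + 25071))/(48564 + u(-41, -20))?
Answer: -1981058359/1143612000124 ≈ -0.0017323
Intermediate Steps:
L(U) = 6 (L(U) = 6 + 0 = 6)
u(E, j) = 1 (u(E, j) = (-5 + 6)² = 1² = 1)
(-84 + (-4913 + 1/(-3074))/(13231 + 25071))/(48564 + u(-41, -20)) = (-84 + (-4913 + 1/(-3074))/(13231 + 25071))/(48564 + 1) = (-84 + (-4913 - 1/3074)/38302)/48565 = (-84 - 15102563/3074*1/38302)*(1/48565) = (-84 - 15102563/117740348)*(1/48565) = -9905291795/117740348*1/48565 = -1981058359/1143612000124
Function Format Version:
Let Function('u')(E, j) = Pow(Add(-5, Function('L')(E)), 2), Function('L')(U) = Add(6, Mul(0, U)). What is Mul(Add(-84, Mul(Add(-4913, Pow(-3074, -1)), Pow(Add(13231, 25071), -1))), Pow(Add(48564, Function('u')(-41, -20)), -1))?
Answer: Rational(-1981058359, 1143612000124) ≈ -0.0017323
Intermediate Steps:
Function('L')(U) = 6 (Function('L')(U) = Add(6, 0) = 6)
Function('u')(E, j) = 1 (Function('u')(E, j) = Pow(Add(-5, 6), 2) = Pow(1, 2) = 1)
Mul(Add(-84, Mul(Add(-4913, Pow(-3074, -1)), Pow(Add(13231, 25071), -1))), Pow(Add(48564, Function('u')(-41, -20)), -1)) = Mul(Add(-84, Mul(Add(-4913, Pow(-3074, -1)), Pow(Add(13231, 25071), -1))), Pow(Add(48564, 1), -1)) = Mul(Add(-84, Mul(Add(-4913, Rational(-1, 3074)), Pow(38302, -1))), Pow(48565, -1)) = Mul(Add(-84, Mul(Rational(-15102563, 3074), Rational(1, 38302))), Rational(1, 48565)) = Mul(Add(-84, Rational(-15102563, 117740348)), Rational(1, 48565)) = Mul(Rational(-9905291795, 117740348), Rational(1, 48565)) = Rational(-1981058359, 1143612000124)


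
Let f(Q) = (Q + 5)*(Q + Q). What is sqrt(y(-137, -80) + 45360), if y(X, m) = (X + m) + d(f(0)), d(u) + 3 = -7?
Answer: 11*sqrt(373) ≈ 212.45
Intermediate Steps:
f(Q) = 2*Q*(5 + Q) (f(Q) = (5 + Q)*(2*Q) = 2*Q*(5 + Q))
d(u) = -10 (d(u) = -3 - 7 = -10)
y(X, m) = -10 + X + m (y(X, m) = (X + m) - 10 = -10 + X + m)
sqrt(y(-137, -80) + 45360) = sqrt((-10 - 137 - 80) + 45360) = sqrt(-227 + 45360) = sqrt(45133) = 11*sqrt(373)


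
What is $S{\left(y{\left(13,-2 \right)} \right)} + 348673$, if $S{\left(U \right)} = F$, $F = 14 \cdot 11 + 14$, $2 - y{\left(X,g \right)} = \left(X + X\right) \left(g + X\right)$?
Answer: $348841$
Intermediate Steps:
$y{\left(X,g \right)} = 2 - 2 X \left(X + g\right)$ ($y{\left(X,g \right)} = 2 - \left(X + X\right) \left(g + X\right) = 2 - 2 X \left(X + g\right)$)
$F = 168$ ($F = 154 + 14 = 168$)
$S{\left(U \right)} = 168$
$S{\left(y{\left(13,-2 \right)} \right)} + 348673 = 168 + 348673 = 348841$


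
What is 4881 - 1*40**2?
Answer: 3281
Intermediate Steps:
4881 - 1*40**2 = 4881 - 1*1600 = 4881 - 1600 = 3281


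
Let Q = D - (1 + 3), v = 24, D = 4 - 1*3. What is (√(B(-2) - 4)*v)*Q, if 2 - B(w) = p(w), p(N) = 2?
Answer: -144*I ≈ -144.0*I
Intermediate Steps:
B(w) = 0 (B(w) = 2 - 1*2 = 2 - 2 = 0)
D = 1 (D = 4 - 3 = 1)
Q = -3 (Q = 1 - (1 + 3) = 1 - 1*4 = 1 - 4 = -3)
(√(B(-2) - 4)*v)*Q = (√(0 - 4)*24)*(-3) = (√(-4)*24)*(-3) = ((2*I)*24)*(-3) = (48*I)*(-3) = -144*I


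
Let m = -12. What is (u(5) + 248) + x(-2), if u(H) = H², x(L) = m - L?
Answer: 263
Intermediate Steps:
x(L) = -12 - L
(u(5) + 248) + x(-2) = (5² + 248) + (-12 - 1*(-2)) = (25 + 248) + (-12 + 2) = 273 - 10 = 263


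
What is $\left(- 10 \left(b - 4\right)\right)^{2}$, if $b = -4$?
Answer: $6400$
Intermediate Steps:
$\left(- 10 \left(b - 4\right)\right)^{2} = \left(- 10 \left(-4 - 4\right)\right)^{2} = \left(\left(-10\right) \left(-8\right)\right)^{2} = 80^{2} = 6400$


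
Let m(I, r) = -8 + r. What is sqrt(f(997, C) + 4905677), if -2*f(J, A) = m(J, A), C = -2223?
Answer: sqrt(19627170)/2 ≈ 2215.1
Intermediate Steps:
f(J, A) = 4 - A/2 (f(J, A) = -(-8 + A)/2 = 4 - A/2)
sqrt(f(997, C) + 4905677) = sqrt((4 - 1/2*(-2223)) + 4905677) = sqrt((4 + 2223/2) + 4905677) = sqrt(2231/2 + 4905677) = sqrt(9813585/2) = sqrt(19627170)/2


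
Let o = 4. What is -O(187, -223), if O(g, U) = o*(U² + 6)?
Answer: -198940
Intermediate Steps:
O(g, U) = 24 + 4*U² (O(g, U) = 4*(U² + 6) = 4*(6 + U²) = 24 + 4*U²)
-O(187, -223) = -(24 + 4*(-223)²) = -(24 + 4*49729) = -(24 + 198916) = -1*198940 = -198940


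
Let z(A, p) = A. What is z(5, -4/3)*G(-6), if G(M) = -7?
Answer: -35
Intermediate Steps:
z(5, -4/3)*G(-6) = 5*(-7) = -35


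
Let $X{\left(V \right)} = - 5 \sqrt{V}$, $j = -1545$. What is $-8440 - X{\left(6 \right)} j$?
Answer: $-8440 - 7725 \sqrt{6} \approx -27362.0$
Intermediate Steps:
$-8440 - X{\left(6 \right)} j = -8440 - - 5 \sqrt{6} \left(-1545\right) = -8440 - 7725 \sqrt{6}$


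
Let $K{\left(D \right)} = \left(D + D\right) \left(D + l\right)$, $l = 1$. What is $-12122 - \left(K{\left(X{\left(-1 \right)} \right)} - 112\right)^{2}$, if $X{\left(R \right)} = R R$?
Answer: $-23786$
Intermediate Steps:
$X{\left(R \right)} = R^{2}$
$K{\left(D \right)} = 2 D \left(1 + D\right)$ ($K{\left(D \right)} = \left(D + D\right) \left(D + 1\right) = 2 D \left(1 + D\right)$)
$-12122 - \left(K{\left(X{\left(-1 \right)} \right)} - 112\right)^{2} = -12122 - \left(2 \left(-1\right)^{2} \left(1 + \left(-1\right)^{2}\right) - 112\right)^{2} = -12122 - \left(2 \cdot 1 \left(1 + 1\right) - 112\right)^{2} = -12122 - \left(2 \cdot 1 \cdot 2 - 112\right)^{2} = -12122 - \left(4 - 112\right)^{2} = -12122 - \left(-108\right)^{2} = -12122 - 11664 = -23786$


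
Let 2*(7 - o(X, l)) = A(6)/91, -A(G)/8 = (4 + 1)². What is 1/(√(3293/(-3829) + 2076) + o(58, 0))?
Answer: -36685649/9102662670 + 1183*√30424127419/9102662670 ≈ 0.018638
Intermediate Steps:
A(G) = -200 (A(G) = -8*(4 + 1)² = -8*5² = -8*25 = -200)
o(X, l) = 737/91 (o(X, l) = 7 - (-100)/91 = 7 - ½*(-200/91) = 7 + 100/91 = 737/91)
1/(√(3293/(-3829) + 2076) + o(58, 0)) = 1/(√(3293/(-3829) + 2076) + 737/91) = 1/(√(3293*(-1/3829) + 2076) + 737/91) = 1/(√(-3293/3829 + 2076) + 737/91) = 1/(√(7945711/3829) + 737/91) = 1/(√30424127419/3829 + 737/91) = 1/(737/91 + √30424127419/3829)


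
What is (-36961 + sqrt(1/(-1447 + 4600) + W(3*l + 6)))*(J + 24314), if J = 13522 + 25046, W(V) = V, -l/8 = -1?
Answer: -2324181602 + 62882*sqrt(298245423)/3153 ≈ -2.3238e+9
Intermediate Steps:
l = 8 (l = -8*(-1) = 8)
J = 38568
(-36961 + sqrt(1/(-1447 + 4600) + W(3*l + 6)))*(J + 24314) = (-36961 + sqrt(1/(-1447 + 4600) + (3*8 + 6)))*(38568 + 24314) = (-36961 + sqrt(1/3153 + (24 + 6)))*62882 = (-36961 + sqrt(1/3153 + 30))*62882 = (-36961 + sqrt(94591/3153))*62882 = (-36961 + sqrt(298245423)/3153)*62882 = -2324181602 + 62882*sqrt(298245423)/3153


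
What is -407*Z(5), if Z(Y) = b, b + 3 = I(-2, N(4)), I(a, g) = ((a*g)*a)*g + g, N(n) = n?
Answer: -26455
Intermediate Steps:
I(a, g) = g + a²*g² (I(a, g) = (g*a²)*g + g = a²*g² + g = g + a²*g²)
b = 65 (b = -3 + 4*(1 + 4*(-2)²) = -3 + 4*(1 + 4*4) = -3 + 4*(1 + 16) = -3 + 4*17 = -3 + 68 = 65)
Z(Y) = 65
-407*Z(5) = -407*65 = -26455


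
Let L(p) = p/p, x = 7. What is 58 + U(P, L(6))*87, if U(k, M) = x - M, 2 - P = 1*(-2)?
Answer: 580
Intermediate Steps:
P = 4 (P = 2 - (-2) = 2 - 1*(-2) = 2 + 2 = 4)
L(p) = 1
U(k, M) = 7 - M
58 + U(P, L(6))*87 = 58 + (7 - 1*1)*87 = 58 + (7 - 1)*87 = 58 + 6*87 = 58 + 522 = 580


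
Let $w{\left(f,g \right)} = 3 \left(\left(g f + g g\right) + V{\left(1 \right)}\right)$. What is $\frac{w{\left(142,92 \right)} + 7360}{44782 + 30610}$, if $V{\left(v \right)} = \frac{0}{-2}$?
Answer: $\frac{8993}{9424} \approx 0.95427$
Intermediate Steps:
$V{\left(v \right)} = 0$ ($V{\left(v \right)} = 0 \left(- \frac{1}{2}\right) = 0$)
$w{\left(f,g \right)} = 3 g^{2} + 3 f g$ ($w{\left(f,g \right)} = 3 \left(\left(g f + g g\right) + 0\right) = 3 \left(\left(f g + g^{2}\right) + 0\right) = 3 \left(\left(g^{2} + f g\right) + 0\right) = 3 \left(g^{2} + f g\right) = 3 g^{2} + 3 f g$)
$\frac{w{\left(142,92 \right)} + 7360}{44782 + 30610} = \frac{3 \cdot 92 \left(142 + 92\right) + 7360}{44782 + 30610} = \frac{3 \cdot 92 \cdot 234 + 7360}{75392} = \left(64584 + 7360\right) \frac{1}{75392} = 71944 \cdot \frac{1}{75392} = \frac{8993}{9424}$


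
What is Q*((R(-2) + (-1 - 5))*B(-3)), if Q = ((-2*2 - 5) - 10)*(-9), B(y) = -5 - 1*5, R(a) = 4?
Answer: 3420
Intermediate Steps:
B(y) = -10 (B(y) = -5 - 5 = -10)
Q = 171 (Q = ((-4 - 5) - 10)*(-9) = (-9 - 10)*(-9) = -19*(-9) = 171)
Q*((R(-2) + (-1 - 5))*B(-3)) = 171*((4 + (-1 - 5))*(-10)) = 171*((4 - 6)*(-10)) = 171*(-2*(-10)) = 171*20 = 3420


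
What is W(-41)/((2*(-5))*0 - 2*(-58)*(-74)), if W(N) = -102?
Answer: 51/4292 ≈ 0.011883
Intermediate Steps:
W(-41)/((2*(-5))*0 - 2*(-58)*(-74)) = -102/((2*(-5))*0 - 2*(-58)*(-74)) = -102/(-10*0 + 116*(-74)) = -102/(0 - 8584) = -102/(-8584) = -102*(-1/8584) = 51/4292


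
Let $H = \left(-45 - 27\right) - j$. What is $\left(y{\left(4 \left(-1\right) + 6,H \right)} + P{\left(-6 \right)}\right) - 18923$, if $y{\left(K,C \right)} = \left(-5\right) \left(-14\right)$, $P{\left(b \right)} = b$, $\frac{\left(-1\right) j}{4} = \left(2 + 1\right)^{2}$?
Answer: $-18859$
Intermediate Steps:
$j = -36$ ($j = - 4 \left(2 + 1\right)^{2} = - 4 \cdot 3^{2} = \left(-4\right) 9 = -36$)
$H = -36$ ($H = \left(-45 - 27\right) - -36 = -72 + 36 = -36$)
$y{\left(K,C \right)} = 70$
$\left(y{\left(4 \left(-1\right) + 6,H \right)} + P{\left(-6 \right)}\right) - 18923 = \left(70 - 6\right) - 18923 = 64 - 18923 = -18859$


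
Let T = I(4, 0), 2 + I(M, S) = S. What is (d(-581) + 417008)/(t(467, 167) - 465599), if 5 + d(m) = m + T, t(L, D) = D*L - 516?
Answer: -4430/4129 ≈ -1.0729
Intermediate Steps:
I(M, S) = -2 + S
T = -2 (T = -2 + 0 = -2)
t(L, D) = -516 + D*L
d(m) = -7 + m (d(m) = -5 + (m - 2) = -5 + (-2 + m) = -7 + m)
(d(-581) + 417008)/(t(467, 167) - 465599) = ((-7 - 581) + 417008)/((-516 + 167*467) - 465599) = (-588 + 417008)/((-516 + 77989) - 465599) = 416420/(77473 - 465599) = 416420/(-388126) = 416420*(-1/388126) = -4430/4129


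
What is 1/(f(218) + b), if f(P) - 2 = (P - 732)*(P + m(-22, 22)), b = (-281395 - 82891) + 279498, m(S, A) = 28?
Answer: -1/211230 ≈ -4.7342e-6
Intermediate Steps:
b = -84788 (b = -364286 + 279498 = -84788)
f(P) = 2 + (-732 + P)*(28 + P) (f(P) = 2 + (P - 732)*(P + 28) = 2 + (-732 + P)*(28 + P))
1/(f(218) + b) = 1/((-20494 + 218² - 704*218) - 84788) = 1/((-20494 + 47524 - 153472) - 84788) = 1/(-126442 - 84788) = 1/(-211230) = -1/211230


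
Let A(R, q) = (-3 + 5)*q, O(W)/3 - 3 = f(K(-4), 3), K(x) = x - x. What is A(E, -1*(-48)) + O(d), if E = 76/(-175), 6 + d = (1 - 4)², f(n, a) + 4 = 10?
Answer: 123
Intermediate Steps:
K(x) = 0
f(n, a) = 6 (f(n, a) = -4 + 10 = 6)
d = 3 (d = -6 + (1 - 4)² = -6 + (-3)² = -6 + 9 = 3)
O(W) = 27 (O(W) = 9 + 3*6 = 9 + 18 = 27)
E = -76/175 (E = 76*(-1/175) = -76/175 ≈ -0.43429)
A(R, q) = 2*q
A(E, -1*(-48)) + O(d) = 2*(-1*(-48)) + 27 = 2*48 + 27 = 96 + 27 = 123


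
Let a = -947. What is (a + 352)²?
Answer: 354025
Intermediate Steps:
(a + 352)² = (-947 + 352)² = (-595)² = 354025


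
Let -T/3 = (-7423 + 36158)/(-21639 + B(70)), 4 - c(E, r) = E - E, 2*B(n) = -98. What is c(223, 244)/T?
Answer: 86752/86205 ≈ 1.0063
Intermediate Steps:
B(n) = -49 (B(n) = (1/2)*(-98) = -49)
c(E, r) = 4 (c(E, r) = 4 - (E - E) = 4 - 1*0 = 4 + 0 = 4)
T = 86205/21688 (T = -3*(-7423 + 36158)/(-21639 - 49) = -86205/(-21688) = -86205*(-1)/21688 = -3*(-28735/21688) = 86205/21688 ≈ 3.9748)
c(223, 244)/T = 4/(86205/21688) = 4*(21688/86205) = 86752/86205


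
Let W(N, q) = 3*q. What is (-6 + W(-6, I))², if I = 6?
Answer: 144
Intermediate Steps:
(-6 + W(-6, I))² = (-6 + 3*6)² = (-6 + 18)² = 12² = 144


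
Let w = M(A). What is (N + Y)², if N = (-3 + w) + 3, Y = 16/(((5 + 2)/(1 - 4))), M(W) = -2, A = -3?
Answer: 3844/49 ≈ 78.449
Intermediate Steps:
w = -2
Y = -48/7 (Y = 16/((7/(-3))) = 16/((7*(-⅓))) = 16/(-7/3) = 16*(-3/7) = -48/7 ≈ -6.8571)
N = -2 (N = (-3 - 2) + 3 = -5 + 3 = -2)
(N + Y)² = (-2 - 48/7)² = (-62/7)² = 3844/49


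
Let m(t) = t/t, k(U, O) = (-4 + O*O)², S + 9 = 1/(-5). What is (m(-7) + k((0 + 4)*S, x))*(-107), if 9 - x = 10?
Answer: -1070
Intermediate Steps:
S = -46/5 (S = -9 + 1/(-5) = -9 - ⅕ = -46/5 ≈ -9.2000)
x = -1 (x = 9 - 1*10 = 9 - 10 = -1)
k(U, O) = (-4 + O²)²
m(t) = 1
(m(-7) + k((0 + 4)*S, x))*(-107) = (1 + (-4 + (-1)²)²)*(-107) = (1 + (-4 + 1)²)*(-107) = (1 + (-3)²)*(-107) = (1 + 9)*(-107) = 10*(-107) = -1070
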